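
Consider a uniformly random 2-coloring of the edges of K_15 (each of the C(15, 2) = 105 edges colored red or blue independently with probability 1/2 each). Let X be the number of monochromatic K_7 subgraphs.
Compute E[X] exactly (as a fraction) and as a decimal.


Let X = Σ_S X_S over the C(15, 7) = 6435 subsets S of size 7, where X_S = 1 if the K_7 on S is monochromatic.
For a fixed S, the K_7 on S has C(7, 2) = 21 edges. P[all 21 edges red] = (1/2)^21, and likewise for blue, so P[monochromatic] = 2·(1/2)^21 = 2^{1 − 21} = 1/1048576.
Summing: E[X] = C(15, 7) · 2^{1 − 21} = 6435 · 1/1048576 = 6435/1048576.
Numerically: E[X] ≈ 0.006137.

E[X] = C(15,7)·2^(1−C(7,2)) = 6435/1048576 ≈ 0.006137.


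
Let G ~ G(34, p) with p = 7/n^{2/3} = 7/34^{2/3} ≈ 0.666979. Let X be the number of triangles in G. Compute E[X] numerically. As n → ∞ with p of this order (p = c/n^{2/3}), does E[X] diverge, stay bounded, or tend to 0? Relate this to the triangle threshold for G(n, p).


Number of potential triangles: C(34, 3) = 5984.
Each occurs with probability p³ ≈ (0.666979)³ ≈ 2.96712803e-01.
By linearity: E[X] = C(34, 3)·p³ ≈ 5984 · 2.96712803e-01 ≈ 1775.529412.
Since α = 2/3 < 1, p = c/n^{2/3} ≫ 1/n is above the triangle threshold p ~ 1/n. Asymptotically E[X] ~ (c³/6)·n^{3(1−α)} = (7³/6)·n^{1} → ∞; triangles are abundant w.h.p.

E[X] ≈ 1775.529412; in regime p = Θ(1/n^{2/3}) E[X] diverges (above the triangle threshold p ~ 1/n).


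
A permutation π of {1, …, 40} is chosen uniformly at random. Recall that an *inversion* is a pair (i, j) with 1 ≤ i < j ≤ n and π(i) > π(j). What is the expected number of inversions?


Write X = Σ X_I over the C(40, 2) = 780 pairs i < j, with X_I the indicator of one inversion.
There are 780 indicators.
For each fixed pair i < j, the values π(i) and π(j) are two distinct elements of {1, …, 40} in uniformly random order; by symmetry P[π(i) > π(j)] = 1/2.
By linearity: E[X] = 780 · (1/2) = C(40, 2) · (1/2) = 780/2 = 390 ≈ 390.00000.

E[X] = 390 = 390.00000.


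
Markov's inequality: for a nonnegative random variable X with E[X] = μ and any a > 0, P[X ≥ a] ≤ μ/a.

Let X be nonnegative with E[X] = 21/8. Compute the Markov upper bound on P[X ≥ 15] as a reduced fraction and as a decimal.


μ = E[X] = 21/8, a = 15.
Markov: P[X ≥ 15] ≤ μ/a = (21/8)/15 = 7/40.
Numerically: ≈ 0.1750.
(Since a = 15 > μ = 2.6250, the bound 7/40 is < 1 and informative.)

P[X ≥ 15] ≤ 7/40 ≈ 0.1750.


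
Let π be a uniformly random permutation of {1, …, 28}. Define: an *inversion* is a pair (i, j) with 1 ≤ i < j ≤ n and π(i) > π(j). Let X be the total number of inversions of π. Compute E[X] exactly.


Write X = Σ X_I over the C(28, 2) = 378 pairs i < j, with X_I the indicator of one inversion.
There are 378 indicators.
For each fixed pair i < j, the values π(i) and π(j) are two distinct elements of {1, …, 28} in uniformly random order; by symmetry P[π(i) > π(j)] = 1/2.
By linearity: E[X] = 378 · (1/2) = C(28, 2) · (1/2) = 378/2 = 189 ≈ 189.00000.

E[X] = 189 = 189.00000.


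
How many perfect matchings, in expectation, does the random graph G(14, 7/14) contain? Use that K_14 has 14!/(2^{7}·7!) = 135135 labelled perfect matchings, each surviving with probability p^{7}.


K_14 has 14!/(2^{7}·7!) = 135135 labelled perfect matchings.
For each such perfect matching H, let X_H = 1 if all 7 edges of H are present in G. Then P[X_H = 1] = p^{7} = (1/2)^{7} = 1/128.
By linearity of expectation: E[X] = Σ_H E[X_H] = 135135 · p^{7} = 135135 · 1/128 = 135135/128.
Numerically: E[X] ≈ 1.06e+03.

E[X] = 135135 · (1/2)^{7} = 135135/128 ≈ 1.06e+03.


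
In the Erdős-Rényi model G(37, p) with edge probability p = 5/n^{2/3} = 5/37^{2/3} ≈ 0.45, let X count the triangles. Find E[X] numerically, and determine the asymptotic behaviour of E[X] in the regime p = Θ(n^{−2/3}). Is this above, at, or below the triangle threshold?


Number of potential triangles: C(37, 3) = 7770.
Each occurs with probability p³ ≈ (0.45)³ ≈ 9.13075e-02.
By linearity: E[X] = C(37, 3)·p³ ≈ 7770 · 9.13075e-02 ≈ 709.459.
Since α = 2/3 < 1, p = c/n^{2/3} ≫ 1/n is above the triangle threshold p ~ 1/n. Asymptotically E[X] ~ (c³/6)·n^{3(1−α)} = (5³/6)·n^{1} → ∞; triangles are abundant w.h.p.

E[X] ≈ 709.459; in regime p = Θ(1/n^{2/3}) E[X] diverges (above the triangle threshold p ~ 1/n).


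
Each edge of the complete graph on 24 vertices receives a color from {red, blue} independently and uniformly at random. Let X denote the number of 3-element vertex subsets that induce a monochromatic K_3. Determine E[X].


Let X = Σ_S X_S over the C(24, 3) = 2024 subsets S of size 3, where X_S = 1 if the K_3 on S is monochromatic.
For a fixed S, the K_3 on S has C(3, 2) = 3 edges. P[all 3 edges red] = (1/2)^3, and likewise for blue, so P[monochromatic] = 2·(1/2)^3 = 2^{1 − 3} = 1/4.
Summing: E[X] = C(24, 3) · 2^{1 − 3} = 2024 · 1/4 = 506.
Numerically: E[X] ≈ 506.000000.

E[X] = C(24,3)·2^(1−C(3,2)) = 506 ≈ 506.000000.


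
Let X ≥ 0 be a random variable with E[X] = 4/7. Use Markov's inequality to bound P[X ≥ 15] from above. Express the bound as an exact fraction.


μ = E[X] = 4/7, a = 15.
Markov: P[X ≥ 15] ≤ μ/a = (4/7)/15 = 4/105.
Numerically: ≈ 0.038095.
(Since a = 15 > μ = 0.571429, the bound 4/105 is < 1 and informative.)

P[X ≥ 15] ≤ 4/105 ≈ 0.038095.


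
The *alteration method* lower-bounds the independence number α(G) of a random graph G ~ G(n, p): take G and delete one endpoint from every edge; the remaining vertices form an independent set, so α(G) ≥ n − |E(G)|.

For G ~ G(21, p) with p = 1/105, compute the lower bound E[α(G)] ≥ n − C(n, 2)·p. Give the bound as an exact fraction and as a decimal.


E[|E(G)|] = C(21, 2)·p = 210 · (1/105) = 2.
E[α(G)] ≥ n − E[|E(G)|] = 21 − 2 = 19.
Numerically: ≈ 19.00000.
(This is only a lower bound; the true E[α(G)] may be larger.)

E[α(G)] ≥ 19 ≈ 19.00000.


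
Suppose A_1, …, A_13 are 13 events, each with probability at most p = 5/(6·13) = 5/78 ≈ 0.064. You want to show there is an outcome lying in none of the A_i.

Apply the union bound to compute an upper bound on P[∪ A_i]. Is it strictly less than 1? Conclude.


Union bound: P[∪_{i=1}^{13} A_i] ≤ Σ_i P[A_i] ≤ 13·p = 13·(5/78) = 5/6.
Numerically: 5/6 ≈ 0.833.
Is 5/6 < 1? YES.
Since P[∪ A_i] ≤ 5/6 < 1, the complement has P[∩ A_i^c] ≥ 1 − 5/6 = 1/6 > 0, so some outcome avoids every A_i.

13·p = 5/6 ≈ 0.833; existence CERTIFIED by the union bound.


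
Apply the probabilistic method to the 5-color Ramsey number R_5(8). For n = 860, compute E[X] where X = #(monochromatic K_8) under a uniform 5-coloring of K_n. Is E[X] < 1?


E[X] = C(860, 8) · 5^{1 − 28} = 7182671140665308145 · 5^{−27} = 7182671140665308145/7450580596923828125.
As a reduced fraction: E[X] = 1436534228133061629/1490116119384765625 ≈ 0.9640418.
Is E[X] < 1? YES.
Since E[X] < 1, there exists a 5-coloring of K_{860} with no monochromatic K_8; hence R_5(8) > 860.

E[X] = 1436534228133061629/1490116119384765625 ≈ 0.9640418; E[X] < 1, so R_5(8) > 860.


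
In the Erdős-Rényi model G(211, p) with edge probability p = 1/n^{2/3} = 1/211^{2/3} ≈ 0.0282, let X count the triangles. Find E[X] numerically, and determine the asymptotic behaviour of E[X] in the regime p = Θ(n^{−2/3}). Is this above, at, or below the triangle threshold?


Number of potential triangles: C(211, 3) = 1543465.
Each occurs with probability p³ ≈ (0.0282)³ ≈ 2.24613e-05.
By linearity: E[X] = C(211, 3)·p³ ≈ 1543465 · 2.24613e-05 ≈ 34.668.
Since α = 2/3 < 1, p = c/n^{2/3} ≫ 1/n is above the triangle threshold p ~ 1/n. Asymptotically E[X] ~ (c³/6)·n^{3(1−α)} = (1³/6)·n^{1} → ∞; triangles are abundant w.h.p.

E[X] ≈ 34.668; in regime p = Θ(1/n^{2/3}) E[X] diverges (above the triangle threshold p ~ 1/n).


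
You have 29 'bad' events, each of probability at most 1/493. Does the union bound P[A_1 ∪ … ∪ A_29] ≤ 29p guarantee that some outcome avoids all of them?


Union bound: P[∪_{i=1}^{29} A_i] ≤ Σ_i P[A_i] ≤ 29·p = 29·(1/493) = 1/17.
Numerically: 1/17 ≈ 0.0588235.
Is 1/17 < 1? YES.
Since P[∪ A_i] ≤ 1/17 < 1, the complement has P[∩ A_i^c] ≥ 1 − 1/17 = 16/17 > 0, so some outcome avoids every A_i.

29·p = 1/17 ≈ 0.0588235; existence CERTIFIED by the union bound.


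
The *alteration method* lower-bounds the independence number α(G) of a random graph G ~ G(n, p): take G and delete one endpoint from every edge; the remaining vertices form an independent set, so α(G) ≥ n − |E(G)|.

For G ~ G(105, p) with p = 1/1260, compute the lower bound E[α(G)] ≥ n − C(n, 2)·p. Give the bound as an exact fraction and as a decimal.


E[|E(G)|] = C(105, 2)·p = 5460 · (1/1260) = 13/3.
E[α(G)] ≥ n − E[|E(G)|] = 105 − 13/3 = 302/3.
Numerically: ≈ 100.6667.
(This is only a lower bound; the true E[α(G)] may be larger.)

E[α(G)] ≥ 302/3 ≈ 100.6667.


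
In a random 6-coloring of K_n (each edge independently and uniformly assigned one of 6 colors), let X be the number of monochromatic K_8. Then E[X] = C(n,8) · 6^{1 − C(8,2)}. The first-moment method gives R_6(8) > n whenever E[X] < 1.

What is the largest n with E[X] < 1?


We need C(n, 8) · 6^{1 − 28} < 1, i.e. C(n, 8) < 6^{28 − 1} = 1023490369077469249536.
Check values of n near the boundary:
  n = 1593: C(1593, 8) = 1010555394551193970323; 1010555394551193970323 < 1023490369077469249536? YES
  n = 1594: C(1594, 8) = 1015652773590544255167; 1015652773590544255167 < 1023490369077469249536? YES
  n = 1595: C(1595, 8) = 1020772636343363633895; 1020772636343363633895 < 1023490369077469249536? YES
  n = 1596: C(1596, 8) = 1025915067760710553965; 1025915067760710553965 < 1023490369077469249536? NO
  n = 1597: C(1597, 8) = 1031080153060953275445; 1031080153060953275445 < 1023490369077469249536? NO
  n = 1598: C(1598, 8) = 1036267977730442348529; 1036267977730442348529 < 1023490369077469249536? NO
The largest n with C(n, 8) < 1023490369077469249536 is n = 1595 (where E[X] = 113419181815929292655/113721152119718805504 ≈ 0.997345). Hence R_6(8) > 1595, i.e. R_6(8) ≥ 1596.

Largest n = 1595; hence R_6(8) > 1595.


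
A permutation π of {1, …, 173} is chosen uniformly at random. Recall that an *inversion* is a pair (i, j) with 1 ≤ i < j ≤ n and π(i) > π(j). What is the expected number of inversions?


Write X = Σ X_I over the C(173, 2) = 14878 pairs i < j, with X_I the indicator of one inversion.
There are 14878 indicators.
For each fixed pair i < j, the values π(i) and π(j) are two distinct elements of {1, …, 173} in uniformly random order; by symmetry P[π(i) > π(j)] = 1/2.
By linearity: E[X] = 14878 · (1/2) = C(173, 2) · (1/2) = 14878/2 = 7439 ≈ 7439.000.

E[X] = 7439 = 7439.000.


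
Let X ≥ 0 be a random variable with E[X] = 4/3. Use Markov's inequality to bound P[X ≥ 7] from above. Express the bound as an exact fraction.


μ = E[X] = 4/3, a = 7.
Markov: P[X ≥ 7] ≤ μ/a = (4/3)/7 = 4/21.
Numerically: ≈ 0.1905.
(Since a = 7 > μ = 1.3333, the bound 4/21 is < 1 and informative.)

P[X ≥ 7] ≤ 4/21 ≈ 0.1905.


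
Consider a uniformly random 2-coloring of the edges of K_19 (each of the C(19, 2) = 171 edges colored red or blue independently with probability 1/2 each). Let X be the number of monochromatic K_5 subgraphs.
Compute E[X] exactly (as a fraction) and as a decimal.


Let X = Σ_S X_S over the C(19, 5) = 11628 subsets S of size 5, where X_S = 1 if the K_5 on S is monochromatic.
For a fixed S, the K_5 on S has C(5, 2) = 10 edges. P[all 10 edges red] = (1/2)^10, and likewise for blue, so P[monochromatic] = 2·(1/2)^10 = 2^{1 − 10} = 1/512.
By linearity of expectation: E[X] = C(19, 5) · 2^{1 − 10} = 11628 · 1/512 = 2907/128.
Numerically: E[X] ≈ 22.71094.

E[X] = C(19,5)·2^(1−C(5,2)) = 2907/128 ≈ 22.71094.


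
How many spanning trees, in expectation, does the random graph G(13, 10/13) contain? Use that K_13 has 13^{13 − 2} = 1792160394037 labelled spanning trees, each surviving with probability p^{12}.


K_13 has 13^{13 − 2} = 1792160394037 labelled spanning trees.
For each such spanning tree H, let X_H = 1 if all 12 edges of H are present in G. Then P[X_H = 1] = p^{12} = (10/13)^{12} = 1000000000000/23298085122481.
Summing the indicators: E[X] = Σ_H E[X_H] = 1792160394037 · p^{12} = 1792160394037 · 1000000000000/23298085122481 = 1000000000000/13.
Numerically: E[X] ≈ 7.69e+10.

E[X] = 1792160394037 · (10/13)^{12} = 1000000000000/13 ≈ 7.69e+10.


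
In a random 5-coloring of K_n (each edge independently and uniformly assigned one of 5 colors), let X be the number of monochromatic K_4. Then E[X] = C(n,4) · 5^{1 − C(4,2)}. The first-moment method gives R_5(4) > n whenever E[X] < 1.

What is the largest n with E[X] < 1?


We need C(n, 4) · 5^{1 − 6} < 1, i.e. C(n, 4) < 5^{6 − 1} = 3125.
Check values of n near the boundary:
  n = 13: C(13, 4) = 715; 715 < 3125? YES
  n = 14: C(14, 4) = 1001; 1001 < 3125? YES
  n = 15: C(15, 4) = 1365; 1365 < 3125? YES
  n = 16: C(16, 4) = 1820; 1820 < 3125? YES
  n = 17: C(17, 4) = 2380; 2380 < 3125? YES
  n = 18: C(18, 4) = 3060; 3060 < 3125? YES
  n = 19: C(19, 4) = 3876; 3876 < 3125? NO
The largest n with C(n, 4) < 3125 is n = 18 (where E[X] = 612/625 ≈ 0.9792000). Hence R_5(4) > 18, i.e. R_5(4) ≥ 19.

Largest n = 18; hence R_5(4) > 18.


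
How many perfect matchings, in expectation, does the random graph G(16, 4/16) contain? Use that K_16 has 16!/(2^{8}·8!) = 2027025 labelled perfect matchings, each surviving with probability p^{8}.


K_16 has 16!/(2^{8}·8!) = 2027025 labelled perfect matchings.
For each such perfect matching H, let X_H = 1 if all 8 edges of H are present in G. Then P[X_H = 1] = p^{8} = (1/4)^{8} = 1/65536.
Summing the indicators: E[X] = Σ_H E[X_H] = 2027025 · p^{8} = 2027025 · 1/65536 = 2027025/65536.
Numerically: E[X] ≈ 30.9299.

E[X] = 2027025 · (1/4)^{8} = 2027025/65536 ≈ 30.9299.


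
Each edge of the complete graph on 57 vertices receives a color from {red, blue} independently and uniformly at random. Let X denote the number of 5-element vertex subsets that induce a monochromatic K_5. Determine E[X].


Let X = Σ_S X_S over the C(57, 5) = 4187106 subsets S of size 5, where X_S = 1 if the K_5 on S is monochromatic.
For a fixed S, the K_5 on S has C(5, 2) = 10 edges. P[all 10 edges red] = (1/2)^10, and likewise for blue, so P[monochromatic] = 2·(1/2)^10 = 2^{1 − 10} = 1/512.
By linearity: E[X] = C(57, 5) · 2^{1 − 10} = 4187106 · 1/512 = 2093553/256.
Numerically: E[X] ≈ 8177.941406.

E[X] = C(57,5)·2^(1−C(5,2)) = 2093553/256 ≈ 8177.941406.


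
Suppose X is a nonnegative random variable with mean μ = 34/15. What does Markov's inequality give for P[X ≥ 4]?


μ = E[X] = 34/15, a = 4.
Markov: P[X ≥ 4] ≤ μ/a = (34/15)/4 = 17/30.
Numerically: ≈ 0.566667.
(Since a = 4 > μ = 2.266667, the bound 17/30 is < 1 and informative.)

P[X ≥ 4] ≤ 17/30 ≈ 0.566667.


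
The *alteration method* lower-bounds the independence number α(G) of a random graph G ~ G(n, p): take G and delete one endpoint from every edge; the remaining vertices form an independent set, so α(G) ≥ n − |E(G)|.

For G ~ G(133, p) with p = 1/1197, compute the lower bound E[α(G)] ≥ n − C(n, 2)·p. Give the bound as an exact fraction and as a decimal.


E[|E(G)|] = C(133, 2)·p = 8778 · (1/1197) = 22/3.
E[α(G)] ≥ n − E[|E(G)|] = 133 − 22/3 = 377/3.
Numerically: ≈ 125.6667.
(This is only a lower bound; the true E[α(G)] may be larger.)

E[α(G)] ≥ 377/3 ≈ 125.6667.


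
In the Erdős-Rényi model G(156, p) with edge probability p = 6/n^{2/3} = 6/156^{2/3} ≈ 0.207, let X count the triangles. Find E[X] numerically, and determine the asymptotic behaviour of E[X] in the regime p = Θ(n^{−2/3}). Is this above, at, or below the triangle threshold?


Number of potential triangles: C(156, 3) = 620620.
Each occurs with probability p³ ≈ (0.207)³ ≈ 8.875740e-03.
By linearity: E[X] = C(156, 3)·p³ ≈ 620620 · 8.875740e-03 ≈ 5508.4615.
Since α = 2/3 < 1, p = c/n^{2/3} ≫ 1/n is above the triangle threshold p ~ 1/n. Asymptotically E[X] ~ (c³/6)·n^{3(1−α)} = (6³/6)·n^{1} → ∞; triangles are abundant w.h.p.

E[X] ≈ 5508.4615; in regime p = Θ(1/n^{2/3}) E[X] diverges (above the triangle threshold p ~ 1/n).


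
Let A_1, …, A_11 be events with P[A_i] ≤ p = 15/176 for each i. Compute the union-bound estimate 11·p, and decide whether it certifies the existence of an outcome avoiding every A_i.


Union bound: P[∪_{i=1}^{11} A_i] ≤ Σ_i P[A_i] ≤ 11·p = 11·(15/176) = 15/16.
Numerically: 15/16 ≈ 0.93750.
Is 15/16 < 1? YES.
Since P[∪ A_i] ≤ 15/16 < 1, the complement has P[∩ A_i^c] ≥ 1 − 15/16 = 1/16 > 0, so some outcome avoids every A_i.

11·p = 15/16 ≈ 0.93750; existence CERTIFIED by the union bound.


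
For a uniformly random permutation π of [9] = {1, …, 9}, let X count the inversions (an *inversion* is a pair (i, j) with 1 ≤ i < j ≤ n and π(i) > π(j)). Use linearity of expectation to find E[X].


Write X = Σ X_I over the C(9, 2) = 36 pairs i < j, with X_I the indicator of one inversion.
There are 36 indicators.
For each fixed pair i < j, the values π(i) and π(j) are two distinct elements of {1, …, 9} in uniformly random order; by symmetry P[π(i) > π(j)] = 1/2.
By linearity: E[X] = 36 · (1/2) = C(9, 2) · (1/2) = 36/2 = 18 ≈ 18.00000.

E[X] = 18 = 18.00000.


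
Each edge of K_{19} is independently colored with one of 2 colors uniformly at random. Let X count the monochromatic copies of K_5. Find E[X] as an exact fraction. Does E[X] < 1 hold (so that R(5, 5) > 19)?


E[X] = C(19, 5) · 2^{1 − 10} = 11628 · 2^{−9} = 11628/512.
As a reduced fraction: E[X] = 2907/128 ≈ 22.7109.
Is E[X] < 1? NO.
Since E[X] ≥ 1, the first-moment bound is inconclusive at n = 19; it does NOT by itself certify R(5, 5) > 19.

E[X] = 2907/128 ≈ 22.7109; E[X] ≥ 1; first-moment method inconclusive here.


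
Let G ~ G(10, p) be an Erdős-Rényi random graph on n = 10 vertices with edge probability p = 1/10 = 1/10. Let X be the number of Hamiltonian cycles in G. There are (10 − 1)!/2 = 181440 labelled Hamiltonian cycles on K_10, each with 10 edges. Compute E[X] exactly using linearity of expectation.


K_10 has (10 − 1)!/2 = 181440 labelled Hamiltonian cycles.
For each such Hamiltonian cycle H, let X_H = 1 if all 10 edges of H are present in G. Then P[X_H = 1] = p^{10} = (1/10)^{10} = 1/10000000000.
Summing the indicators: E[X] = Σ_H E[X_H] = 181440 · p^{10} = 181440 · 1/10000000000 = 567/31250000.
Numerically: E[X] ≈ 1.8144e-05.

E[X] = 181440 · (1/10)^{10} = 567/31250000 ≈ 1.8144e-05.


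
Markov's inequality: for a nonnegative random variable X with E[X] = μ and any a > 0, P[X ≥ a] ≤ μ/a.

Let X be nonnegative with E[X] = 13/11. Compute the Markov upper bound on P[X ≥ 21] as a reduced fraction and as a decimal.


μ = E[X] = 13/11, a = 21.
Markov: P[X ≥ 21] ≤ μ/a = (13/11)/21 = 13/231.
Numerically: ≈ 0.056277.
(Since a = 21 > μ = 1.181818, the bound 13/231 is < 1 and informative.)

P[X ≥ 21] ≤ 13/231 ≈ 0.056277.


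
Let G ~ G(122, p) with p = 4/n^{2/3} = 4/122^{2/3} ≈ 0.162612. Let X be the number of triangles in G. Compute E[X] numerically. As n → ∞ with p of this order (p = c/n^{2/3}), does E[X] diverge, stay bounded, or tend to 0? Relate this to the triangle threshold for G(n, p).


Number of potential triangles: C(122, 3) = 295240.
Each occurs with probability p³ ≈ (0.162612)³ ≈ 4.29991938e-03.
By linearity: E[X] = C(122, 3)·p³ ≈ 295240 · 4.29991938e-03 ≈ 1269.508197.
Since α = 2/3 < 1, p = c/n^{2/3} ≫ 1/n is above the triangle threshold p ~ 1/n. Asymptotically E[X] ~ (c³/6)·n^{3(1−α)} = (4³/6)·n^{1} → ∞; triangles are abundant w.h.p.

E[X] ≈ 1269.508197; in regime p = Θ(1/n^{2/3}) E[X] diverges (above the triangle threshold p ~ 1/n).


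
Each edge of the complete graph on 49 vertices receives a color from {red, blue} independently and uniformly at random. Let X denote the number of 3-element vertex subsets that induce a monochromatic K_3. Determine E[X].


Let X = Σ_S X_S over the C(49, 3) = 18424 subsets S of size 3, where X_S = 1 if the K_3 on S is monochromatic.
For a fixed S, the K_3 on S has C(3, 2) = 3 edges. P[all 3 edges red] = (1/2)^3, and likewise for blue, so P[monochromatic] = 2·(1/2)^3 = 2^{1 − 3} = 1/4.
By linearity of expectation: E[X] = C(49, 3) · 2^{1 − 3} = 18424 · 1/4 = 4606.
Numerically: E[X] ≈ 4606.00000.

E[X] = C(49,3)·2^(1−C(3,2)) = 4606 ≈ 4606.00000.


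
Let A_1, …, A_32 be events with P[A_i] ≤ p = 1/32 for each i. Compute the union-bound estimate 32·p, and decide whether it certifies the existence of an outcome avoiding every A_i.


Union bound: P[∪_{i=1}^{32} A_i] ≤ Σ_i P[A_i] ≤ 32·p = 32·(1/32) = 1.
Numerically: 1 ≈ 1.000.
Is 1 < 1? NO.
Since the bound 1 is ≥ 1, the union bound is uninformative here; it does NOT by itself certify existence.

32·p = 1 ≈ 1.000; existence NOT certified by the union bound.


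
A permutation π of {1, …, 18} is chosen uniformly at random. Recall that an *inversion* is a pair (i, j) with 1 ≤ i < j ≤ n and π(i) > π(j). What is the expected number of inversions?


Write X = Σ X_I over the C(18, 2) = 153 pairs i < j, with X_I the indicator of one inversion.
There are 153 indicators.
For each fixed pair i < j, the values π(i) and π(j) are two distinct elements of {1, …, 18} in uniformly random order; by symmetry P[π(i) > π(j)] = 1/2.
By linearity: E[X] = 153 · (1/2) = C(18, 2) · (1/2) = 153/2 = 153/2 ≈ 76.500.

E[X] = 153/2 = 76.500.


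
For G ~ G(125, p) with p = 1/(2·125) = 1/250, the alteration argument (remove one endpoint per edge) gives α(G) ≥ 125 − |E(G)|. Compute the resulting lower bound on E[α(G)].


E[|E(G)|] = C(125, 2)·p = 7750 · (1/250) = 31.
E[α(G)] ≥ n − E[|E(G)|] = 125 − 31 = 94.
Numerically: ≈ 94.00000.
(This is only a lower bound; the true E[α(G)] may be larger.)

E[α(G)] ≥ 94 ≈ 94.00000.


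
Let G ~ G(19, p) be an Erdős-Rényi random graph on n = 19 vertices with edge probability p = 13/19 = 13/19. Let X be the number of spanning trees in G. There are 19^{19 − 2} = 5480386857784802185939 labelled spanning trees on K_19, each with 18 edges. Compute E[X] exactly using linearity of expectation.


K_19 has 19^{19 − 2} = 5480386857784802185939 labelled spanning trees.
For each such spanning tree H, let X_H = 1 if all 18 edges of H are present in G. Then P[X_H = 1] = p^{18} = (13/19)^{18} = 112455406951957393129/104127350297911241532841.
By linearity of expectation: E[X] = Σ_H E[X_H] = 5480386857784802185939 · p^{18} = 5480386857784802185939 · 112455406951957393129/104127350297911241532841 = 112455406951957393129/19.
Numerically: E[X] ≈ 5.92e+18.

E[X] = 5480386857784802185939 · (13/19)^{18} = 112455406951957393129/19 ≈ 5.92e+18.


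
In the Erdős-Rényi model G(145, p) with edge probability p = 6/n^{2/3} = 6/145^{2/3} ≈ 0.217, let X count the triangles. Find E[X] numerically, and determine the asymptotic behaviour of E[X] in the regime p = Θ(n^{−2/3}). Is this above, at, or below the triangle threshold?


Number of potential triangles: C(145, 3) = 497640.
Each occurs with probability p³ ≈ (0.217)³ ≈ 1.02735e-02.
By linearity: E[X] = C(145, 3)·p³ ≈ 497640 · 1.02735e-02 ≈ 5112.497.
Since α = 2/3 < 1, p = c/n^{2/3} ≫ 1/n is above the triangle threshold p ~ 1/n. Asymptotically E[X] ~ (c³/6)·n^{3(1−α)} = (6³/6)·n^{1} → ∞; triangles are abundant w.h.p.

E[X] ≈ 5112.497; in regime p = Θ(1/n^{2/3}) E[X] diverges (above the triangle threshold p ~ 1/n).


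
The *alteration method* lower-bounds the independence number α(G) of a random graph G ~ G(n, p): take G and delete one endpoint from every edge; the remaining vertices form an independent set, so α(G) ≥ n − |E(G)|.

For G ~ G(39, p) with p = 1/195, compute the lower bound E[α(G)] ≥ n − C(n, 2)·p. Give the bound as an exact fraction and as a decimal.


E[|E(G)|] = C(39, 2)·p = 741 · (1/195) = 19/5.
E[α(G)] ≥ n − E[|E(G)|] = 39 − 19/5 = 176/5.
Numerically: ≈ 35.2000.
(This is only a lower bound; the true E[α(G)] may be larger.)

E[α(G)] ≥ 176/5 ≈ 35.2000.


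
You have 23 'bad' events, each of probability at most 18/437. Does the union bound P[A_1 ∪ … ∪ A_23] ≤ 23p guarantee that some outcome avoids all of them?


Union bound: P[∪_{i=1}^{23} A_i] ≤ Σ_i P[A_i] ≤ 23·p = 23·(18/437) = 18/19.
Numerically: 18/19 ≈ 0.9474.
Is 18/19 < 1? YES.
Since P[∪ A_i] ≤ 18/19 < 1, the complement has P[∩ A_i^c] ≥ 1 − 18/19 = 1/19 > 0, so some outcome avoids every A_i.

23·p = 18/19 ≈ 0.9474; existence CERTIFIED by the union bound.


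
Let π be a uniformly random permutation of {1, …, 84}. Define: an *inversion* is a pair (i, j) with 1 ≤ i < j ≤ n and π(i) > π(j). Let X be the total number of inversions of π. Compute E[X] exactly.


Write X = Σ X_I over the C(84, 2) = 3486 pairs i < j, with X_I the indicator of one inversion.
There are 3486 indicators.
For each fixed pair i < j, the values π(i) and π(j) are two distinct elements of {1, …, 84} in uniformly random order; by symmetry P[π(i) > π(j)] = 1/2.
By linearity: E[X] = 3486 · (1/2) = C(84, 2) · (1/2) = 3486/2 = 1743 ≈ 1743.0000.

E[X] = 1743 = 1743.0000.


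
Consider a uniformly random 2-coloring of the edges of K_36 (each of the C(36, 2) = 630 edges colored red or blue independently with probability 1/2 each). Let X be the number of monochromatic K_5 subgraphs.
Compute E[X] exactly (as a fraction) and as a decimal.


Let X = Σ_S X_S over the C(36, 5) = 376992 subsets S of size 5, where X_S = 1 if the K_5 on S is monochromatic.
For a fixed S, the K_5 on S has C(5, 2) = 10 edges. P[all 10 edges red] = (1/2)^10, and likewise for blue, so P[monochromatic] = 2·(1/2)^10 = 2^{1 − 10} = 1/512.
By linearity of expectation: E[X] = C(36, 5) · 2^{1 − 10} = 376992 · 1/512 = 11781/16.
Numerically: E[X] ≈ 736.31250.

E[X] = C(36,5)·2^(1−C(5,2)) = 11781/16 ≈ 736.31250.


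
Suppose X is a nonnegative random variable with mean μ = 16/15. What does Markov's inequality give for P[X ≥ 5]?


μ = E[X] = 16/15, a = 5.
Markov: P[X ≥ 5] ≤ μ/a = (16/15)/5 = 16/75.
Numerically: ≈ 0.213.
(Since a = 5 > μ = 1.067, the bound 16/75 is < 1 and informative.)

P[X ≥ 5] ≤ 16/75 ≈ 0.213.


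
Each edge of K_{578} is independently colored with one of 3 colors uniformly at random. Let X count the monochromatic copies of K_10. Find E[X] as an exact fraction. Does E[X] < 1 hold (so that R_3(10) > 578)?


E[X] = C(578, 10) · 3^{1 − 45} = 1060514767274403635480 · 3^{−44} = 1060514767274403635480/984770902183611232881.
As a reduced fraction: E[X] = 1060514767274403635480/984770902183611232881 ≈ 1.07692.
Is E[X] < 1? NO.
Since E[X] ≥ 1, the first-moment bound is inconclusive at n = 578; it does NOT by itself certify R_3(10) > 578.

E[X] = 1060514767274403635480/984770902183611232881 ≈ 1.07692; E[X] ≥ 1; first-moment method inconclusive here.


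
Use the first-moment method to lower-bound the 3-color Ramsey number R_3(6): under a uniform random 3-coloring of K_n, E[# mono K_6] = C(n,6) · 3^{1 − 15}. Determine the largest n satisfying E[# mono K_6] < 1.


We need C(n, 6) · 3^{1 − 15} < 1, i.e. C(n, 6) < 3^{15 − 1} = 4782969.
Check values of n near the boundary:
  n = 40: C(40, 6) = 3838380; 3838380 < 4782969? YES
  n = 41: C(41, 6) = 4496388; 4496388 < 4782969? YES
  n = 42: C(42, 6) = 5245786; 5245786 < 4782969? NO
  n = 43: C(43, 6) = 6096454; 6096454 < 4782969? NO
  n = 44: C(44, 6) = 7059052; 7059052 < 4782969? NO
The largest n with C(n, 6) < 4782969 is n = 41 (where E[X] = 1498796/1594323 ≈ 0.9401). Hence R_3(6) > 41, i.e. R_3(6) ≥ 42.

Largest n = 41; hence R_3(6) > 41.


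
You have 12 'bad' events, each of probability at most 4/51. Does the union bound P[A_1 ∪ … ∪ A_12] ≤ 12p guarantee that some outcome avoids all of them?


Union bound: P[∪_{i=1}^{12} A_i] ≤ Σ_i P[A_i] ≤ 12·p = 12·(4/51) = 16/17.
Numerically: 16/17 ≈ 0.9412.
Is 16/17 < 1? YES.
Since P[∪ A_i] ≤ 16/17 < 1, the complement has P[∩ A_i^c] ≥ 1 − 16/17 = 1/17 > 0, so some outcome avoids every A_i.

12·p = 16/17 ≈ 0.9412; existence CERTIFIED by the union bound.


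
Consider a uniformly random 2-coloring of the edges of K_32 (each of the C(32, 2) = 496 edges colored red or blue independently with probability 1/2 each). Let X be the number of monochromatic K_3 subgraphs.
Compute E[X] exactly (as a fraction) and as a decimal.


Let X = Σ_S X_S over the C(32, 3) = 4960 subsets S of size 3, where X_S = 1 if the K_3 on S is monochromatic.
For a fixed S, the K_3 on S has C(3, 2) = 3 edges. P[all 3 edges red] = (1/2)^3, and likewise for blue, so P[monochromatic] = 2·(1/2)^3 = 2^{1 − 3} = 1/4.
By linearity: E[X] = C(32, 3) · 2^{1 − 3} = 4960 · 1/4 = 1240.
Numerically: E[X] ≈ 1240.00000.

E[X] = C(32,3)·2^(1−C(3,2)) = 1240 ≈ 1240.00000.


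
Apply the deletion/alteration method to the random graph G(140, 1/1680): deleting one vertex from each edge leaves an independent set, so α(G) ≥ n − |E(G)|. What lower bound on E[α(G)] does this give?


E[|E(G)|] = C(140, 2)·p = 9730 · (1/1680) = 139/24.
E[α(G)] ≥ n − E[|E(G)|] = 140 − 139/24 = 3221/24.
Numerically: ≈ 134.208.
(This is only a lower bound; the true E[α(G)] may be larger.)

E[α(G)] ≥ 3221/24 ≈ 134.208.


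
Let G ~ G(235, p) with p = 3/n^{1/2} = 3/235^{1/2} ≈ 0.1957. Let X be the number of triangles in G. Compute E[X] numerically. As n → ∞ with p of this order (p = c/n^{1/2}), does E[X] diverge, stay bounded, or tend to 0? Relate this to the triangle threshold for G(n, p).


Number of potential triangles: C(235, 3) = 2135445.
Each occurs with probability p³ ≈ (0.1957)³ ≈ 7.494833e-03.
By linearity: E[X] = C(235, 3)·p³ ≈ 2135445 · 7.494833e-03 ≈ 16004.8040.
Since α = 1/2 < 1, p = c/n^{1/2} ≫ 1/n is above the triangle threshold p ~ 1/n. Asymptotically E[X] ~ (c³/6)·n^{3(1−α)} = (3³/6)·n^{1.5} → ∞; triangles are abundant w.h.p.

E[X] ≈ 16004.8040; in regime p = Θ(1/n^{1/2}) E[X] diverges (above the triangle threshold p ~ 1/n).


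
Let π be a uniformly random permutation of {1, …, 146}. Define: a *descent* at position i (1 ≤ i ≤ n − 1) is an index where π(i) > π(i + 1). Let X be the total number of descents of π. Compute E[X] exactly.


Write X = Σ X_I over i = 1, …, 145, with X_I the indicator of one descent.
There are 145 indicators.
For each fixed i, the pair (π(i), π(i+1)) is a uniformly random ordered pair of distinct values from {1, …, 146}; by symmetry P[π(i) > π(i+1)] = 1/2.
By linearity: E[X] = 145 · (1/2) = (146 − 1) · (1/2) = 145/2 ≈ 72.500.

E[X] = 145/2 = 72.500.


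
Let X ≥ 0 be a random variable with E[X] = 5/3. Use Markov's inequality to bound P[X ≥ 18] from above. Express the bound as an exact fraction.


μ = E[X] = 5/3, a = 18.
Markov: P[X ≥ 18] ≤ μ/a = (5/3)/18 = 5/54.
Numerically: ≈ 0.093.
(Since a = 18 > μ = 1.667, the bound 5/54 is < 1 and informative.)

P[X ≥ 18] ≤ 5/54 ≈ 0.093.


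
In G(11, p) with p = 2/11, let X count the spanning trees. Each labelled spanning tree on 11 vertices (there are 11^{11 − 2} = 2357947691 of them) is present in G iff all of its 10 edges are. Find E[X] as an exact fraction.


K_11 has 11^{11 − 2} = 2357947691 labelled spanning trees.
For each such spanning tree H, let X_H = 1 if all 10 edges of H are present in G. Then P[X_H = 1] = p^{10} = (2/11)^{10} = 1024/25937424601.
By linearity: E[X] = Σ_H E[X_H] = 2357947691 · p^{10} = 2357947691 · 1024/25937424601 = 1024/11.
Numerically: E[X] ≈ 93.1.

E[X] = 2357947691 · (2/11)^{10} = 1024/11 ≈ 93.1.


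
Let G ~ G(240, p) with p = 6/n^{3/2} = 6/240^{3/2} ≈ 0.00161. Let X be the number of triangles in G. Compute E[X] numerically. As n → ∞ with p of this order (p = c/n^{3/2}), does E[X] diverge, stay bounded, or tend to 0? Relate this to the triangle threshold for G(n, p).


Number of potential triangles: C(240, 3) = 2275280.
Each occurs with probability p³ ≈ (0.00161)³ ≈ 4.20246e-09.
By linearity: E[X] = C(240, 3)·p³ ≈ 2275280 · 4.20246e-09 ≈ 0.010.
Since α = 3/2 > 1, p = c/n^{3/2} = o(1/n) is below the triangle threshold p ~ 1/n. Asymptotically E[X] ~ (c³/6)·n^{3(1−α)} = (6³/6)·n^{-1.5} → 0, so by Markov's inequality G has no triangles w.h.p.

E[X] ≈ 0.010; in regime p = Θ(1/n^{3/2}) E[X] tends to 0 (below the triangle threshold p ~ 1/n).


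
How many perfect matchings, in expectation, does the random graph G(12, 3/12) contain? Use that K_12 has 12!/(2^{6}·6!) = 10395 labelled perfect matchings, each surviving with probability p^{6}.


K_12 has 12!/(2^{6}·6!) = 10395 labelled perfect matchings.
For each such perfect matching H, let X_H = 1 if all 6 edges of H are present in G. Then P[X_H = 1] = p^{6} = (1/4)^{6} = 1/4096.
By linearity of expectation: E[X] = Σ_H E[X_H] = 10395 · p^{6} = 10395 · 1/4096 = 10395/4096.
Numerically: E[X] ≈ 2.5378.

E[X] = 10395 · (1/4)^{6} = 10395/4096 ≈ 2.5378.


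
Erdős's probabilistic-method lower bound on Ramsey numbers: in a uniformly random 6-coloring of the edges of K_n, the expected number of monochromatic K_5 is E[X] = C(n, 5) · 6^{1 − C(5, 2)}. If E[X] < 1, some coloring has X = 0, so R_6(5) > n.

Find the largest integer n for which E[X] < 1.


We need C(n, 5) · 6^{1 − 10} < 1, i.e. C(n, 5) < 6^{10 − 1} = 10077696.
Check values of n near the boundary:
  n = 63: C(63, 5) = 7028847; 7028847 < 10077696? YES
  n = 64: C(64, 5) = 7624512; 7624512 < 10077696? YES
  n = 65: C(65, 5) = 8259888; 8259888 < 10077696? YES
  n = 66: C(66, 5) = 8936928; 8936928 < 10077696? YES
  n = 67: C(67, 5) = 9657648; 9657648 < 10077696? YES
  n = 68: C(68, 5) = 10424128; 10424128 < 10077696? NO
  n = 69: C(69, 5) = 11238513; 11238513 < 10077696? NO
  n = 70: C(70, 5) = 12103014; 12103014 < 10077696? NO
The largest n with C(n, 5) < 10077696 is n = 67 (where E[X] = 67067/69984 ≈ 0.95832). Hence R_6(5) > 67, i.e. R_6(5) ≥ 68.

Largest n = 67; hence R_6(5) > 67.


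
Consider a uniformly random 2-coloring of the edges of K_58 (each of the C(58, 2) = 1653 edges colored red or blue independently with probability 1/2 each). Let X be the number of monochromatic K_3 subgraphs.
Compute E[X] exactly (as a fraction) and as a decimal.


Let X = Σ_S X_S over the C(58, 3) = 30856 subsets S of size 3, where X_S = 1 if the K_3 on S is monochromatic.
For a fixed S, the K_3 on S has C(3, 2) = 3 edges. P[all 3 edges red] = (1/2)^3, and likewise for blue, so P[monochromatic] = 2·(1/2)^3 = 2^{1 − 3} = 1/4.
Summing: E[X] = C(58, 3) · 2^{1 − 3} = 30856 · 1/4 = 7714.
Numerically: E[X] ≈ 7714.00000.

E[X] = C(58,3)·2^(1−C(3,2)) = 7714 ≈ 7714.00000.


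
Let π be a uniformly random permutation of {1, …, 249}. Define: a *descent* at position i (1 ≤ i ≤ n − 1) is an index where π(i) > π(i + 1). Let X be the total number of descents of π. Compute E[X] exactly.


Write X = Σ X_I over i = 1, …, 248, with X_I the indicator of one descent.
There are 248 indicators.
For each fixed i, the pair (π(i), π(i+1)) is a uniformly random ordered pair of distinct values from {1, …, 249}; by symmetry P[π(i) > π(i+1)] = 1/2.
By linearity: E[X] = 248 · (1/2) = (249 − 1) · (1/2) = 124 ≈ 124.000.

E[X] = 124 = 124.000.


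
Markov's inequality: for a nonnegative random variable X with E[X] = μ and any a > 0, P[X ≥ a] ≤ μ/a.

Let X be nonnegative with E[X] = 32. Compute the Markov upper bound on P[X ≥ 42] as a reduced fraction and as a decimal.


μ = E[X] = 32, a = 42.
Markov: P[X ≥ 42] ≤ μ/a = (32)/42 = 16/21.
Numerically: ≈ 0.76190.
(Since a = 42 > μ = 32.00000, the bound 16/21 is < 1 and informative.)

P[X ≥ 42] ≤ 16/21 ≈ 0.76190.


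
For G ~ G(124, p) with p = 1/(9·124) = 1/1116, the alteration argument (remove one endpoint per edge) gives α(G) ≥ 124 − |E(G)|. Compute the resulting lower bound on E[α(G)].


E[|E(G)|] = C(124, 2)·p = 7626 · (1/1116) = 41/6.
E[α(G)] ≥ n − E[|E(G)|] = 124 − 41/6 = 703/6.
Numerically: ≈ 117.16667.
(This is only a lower bound; the true E[α(G)] may be larger.)

E[α(G)] ≥ 703/6 ≈ 117.16667.


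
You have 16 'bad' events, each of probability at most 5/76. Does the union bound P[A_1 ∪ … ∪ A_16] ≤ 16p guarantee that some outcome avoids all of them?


Union bound: P[∪_{i=1}^{16} A_i] ≤ Σ_i P[A_i] ≤ 16·p = 16·(5/76) = 20/19.
Numerically: 20/19 ≈ 1.0526316.
Is 20/19 < 1? NO.
Since the bound 20/19 is ≥ 1, the union bound is uninformative here; it does NOT by itself certify existence.

16·p = 20/19 ≈ 1.0526316; existence NOT certified by the union bound.


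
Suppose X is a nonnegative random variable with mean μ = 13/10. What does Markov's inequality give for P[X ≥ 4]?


μ = E[X] = 13/10, a = 4.
Markov: P[X ≥ 4] ≤ μ/a = (13/10)/4 = 13/40.
Numerically: ≈ 0.325.
(Since a = 4 > μ = 1.300, the bound 13/40 is < 1 and informative.)

P[X ≥ 4] ≤ 13/40 ≈ 0.325.


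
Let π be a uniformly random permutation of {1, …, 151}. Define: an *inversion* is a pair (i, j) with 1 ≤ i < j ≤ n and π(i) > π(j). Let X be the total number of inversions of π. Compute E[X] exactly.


Write X = Σ X_I over the C(151, 2) = 11325 pairs i < j, with X_I the indicator of one inversion.
There are 11325 indicators.
For each fixed pair i < j, the values π(i) and π(j) are two distinct elements of {1, …, 151} in uniformly random order; by symmetry P[π(i) > π(j)] = 1/2.
By linearity: E[X] = 11325 · (1/2) = C(151, 2) · (1/2) = 11325/2 = 11325/2 ≈ 5662.5000.

E[X] = 11325/2 = 5662.5000.


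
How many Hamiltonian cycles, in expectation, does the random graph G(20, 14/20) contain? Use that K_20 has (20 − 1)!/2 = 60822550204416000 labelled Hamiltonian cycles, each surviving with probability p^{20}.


K_20 has (20 − 1)!/2 = 60822550204416000 labelled Hamiltonian cycles.
For each such Hamiltonian cycle H, let X_H = 1 if all 20 edges of H are present in G. Then P[X_H = 1] = p^{20} = (7/10)^{20} = 79792266297612001/100000000000000000000.
Summing the indicators: E[X] = Σ_H E[X_H] = 60822550204416000 · p^{20} = 60822550204416000 · 79792266297612001/100000000000000000000 = 1184855742873690605203907421/24414062500000.
Numerically: E[X] ≈ 4.8532e+13.

E[X] = 60822550204416000 · (7/10)^{20} = 1184855742873690605203907421/24414062500000 ≈ 4.8532e+13.


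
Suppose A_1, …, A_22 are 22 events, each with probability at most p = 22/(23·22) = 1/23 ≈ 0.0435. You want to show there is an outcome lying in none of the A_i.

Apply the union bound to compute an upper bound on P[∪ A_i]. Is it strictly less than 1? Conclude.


Union bound: P[∪_{i=1}^{22} A_i] ≤ Σ_i P[A_i] ≤ 22·p = 22·(1/23) = 22/23.
Numerically: 22/23 ≈ 0.9565.
Is 22/23 < 1? YES.
Since P[∪ A_i] ≤ 22/23 < 1, the complement has P[∩ A_i^c] ≥ 1 − 22/23 = 1/23 > 0, so some outcome avoids every A_i.

22·p = 22/23 ≈ 0.9565; existence CERTIFIED by the union bound.


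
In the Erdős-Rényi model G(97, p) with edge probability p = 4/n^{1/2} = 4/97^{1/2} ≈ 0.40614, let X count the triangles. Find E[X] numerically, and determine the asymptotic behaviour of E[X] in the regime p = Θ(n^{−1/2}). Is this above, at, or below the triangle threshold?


Number of potential triangles: C(97, 3) = 147440.
Each occurs with probability p³ ≈ (0.40614)³ ≈ 6.6991912e-02.
By linearity: E[X] = C(97, 3)·p³ ≈ 147440 · 6.6991912e-02 ≈ 9877.28749.
Since α = 1/2 < 1, p = c/n^{1/2} ≫ 1/n is above the triangle threshold p ~ 1/n. Asymptotically E[X] ~ (c³/6)·n^{3(1−α)} = (4³/6)·n^{1.5} → ∞; triangles are abundant w.h.p.

E[X] ≈ 9877.28749; in regime p = Θ(1/n^{1/2}) E[X] diverges (above the triangle threshold p ~ 1/n).
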